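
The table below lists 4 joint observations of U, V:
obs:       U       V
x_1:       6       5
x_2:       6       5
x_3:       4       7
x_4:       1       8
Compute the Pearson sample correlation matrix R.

Step 1 — column means:
  mean(U) = (6 + 6 + 4 + 1) / 4 = 17/4 = 4.25
  mean(V) = (5 + 5 + 7 + 8) / 4 = 25/4 = 6.25

Step 2 — sample variances and covariances s[i,j] = (1/(n-1)) · Σ_k (x_{k,i} - mean_i) · (x_{k,j} - mean_j), with n-1 = 3:
  s[U,U] = ((1.75)·(1.75) + (1.75)·(1.75) + (-0.25)·(-0.25) + (-3.25)·(-3.25)) / 3 = 16.75/3 = 5.5833
  s[U,V] = ((1.75)·(-1.25) + (1.75)·(-1.25) + (-0.25)·(0.75) + (-3.25)·(1.75)) / 3 = -10.25/3 = -3.4167
  s[V,V] = ((-1.25)·(-1.25) + (-1.25)·(-1.25) + (0.75)·(0.75) + (1.75)·(1.75)) / 3 = 6.75/3 = 2.25
  Sample standard deviations s_i = √(s[i,i]):
  s(U) = √(5.5833) = 2.3629
  s(V) = √(2.25) = 1.5

Step 3 — r_{ij} = s_{ij} / (s_i · s_j):
  r[U,U] = 1 (diagonal).
  r[U,V] = -3.4167 / (2.3629 · 1.5) = -3.4167 / 3.5444 = -0.964
  r[V,V] = 1 (diagonal).

R is symmetric with unit diagonal. Assembling:

R = [[1, -0.964],
 [-0.964, 1]]


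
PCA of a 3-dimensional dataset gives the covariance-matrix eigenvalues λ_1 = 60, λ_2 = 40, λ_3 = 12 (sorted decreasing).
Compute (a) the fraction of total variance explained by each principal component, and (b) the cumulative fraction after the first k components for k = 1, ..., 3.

Step 1 — total variance = trace(Sigma) = Σ λ_i = 60 + 40 + 12 = 112.

Step 2 — fraction explained by component i = λ_i / Σ λ:
  PC1: 60/112 = 0.5357
  PC2: 40/112 = 0.3571
  PC3: 12/112 = 0.1071

Step 3 — cumulative fraction after k components = (λ_1 + ... + λ_k) / Σ λ:
  k = 1: 60/112 = 0.5357
  k = 2: (60 + 40)/112 = 100/112 = 0.8929
  k = 3: (60 + 40 + 12)/112 = 112/112 = 1

Summary (fraction, with percent):

explained: PC1 0.5357 (53.57%), PC2 0.3571 (35.71%), PC3 0.1071 (10.71%);  cumulative: 0.5357, 0.8929, 1


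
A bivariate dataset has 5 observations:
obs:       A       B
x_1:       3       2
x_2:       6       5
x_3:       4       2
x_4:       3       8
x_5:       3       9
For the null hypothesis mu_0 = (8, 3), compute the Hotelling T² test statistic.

Step 1 — sample mean vector:
  mean(A) = (3 + 6 + 4 + 3 + 3) / 5 = 19/5 = 3.8
  mean(B) = (2 + 5 + 2 + 8 + 9) / 5 = 26/5 = 5.2
  x̄ = (3.8, 5.2),  deviation x̄ - mu_0 = (3.8, 5.2) - (8, 3) = (-4.2, 2.2).

Step 2 — sample covariance matrix, S[i,j] = (1/(n-1)) · Σ_k (x_{k,i} - mean_i) · (x_{k,j} - mean_j), divisor n-1 = 4:
  S[A,A] = ((-0.8)·(-0.8) + (2.2)·(2.2) + (0.2)·(0.2) + (-0.8)·(-0.8) + (-0.8)·(-0.8)) / 4 = 6.8/4 = 1.7
  S[A,B] = ((-0.8)·(-3.2) + (2.2)·(-0.2) + (0.2)·(-3.2) + (-0.8)·(2.8) + (-0.8)·(3.8)) / 4 = -3.8/4 = -0.95
  S[B,B] = ((-3.2)·(-3.2) + (-0.2)·(-0.2) + (-3.2)·(-3.2) + (2.8)·(2.8) + (3.8)·(3.8)) / 4 = 42.8/4 = 10.7
  S = [[1.7, -0.95],
 [-0.95, 10.7]].

Step 3 — invert S. det(S) = 1.7·10.7 - (-0.95)² = 17.2875.
  S^{-1} = (1/det) · [[d, -b], [-b, a]] = [[0.6189, 0.055],
 [0.055, 0.0983]].

Step 4 — quadratic form (x̄ - mu_0)^T · S^{-1} · (x̄ - mu_0):
  S^{-1} · (x̄ - mu_0) = (-2.4787, -0.0145),
  (x̄ - mu_0)^T · [...] = (-4.2)·(-2.4787) + (2.2)·(-0.0145) = 10.3786.

Step 5 — scale by n: T² = 5 · 10.3786 = 51.893.

T² ≈ 51.893


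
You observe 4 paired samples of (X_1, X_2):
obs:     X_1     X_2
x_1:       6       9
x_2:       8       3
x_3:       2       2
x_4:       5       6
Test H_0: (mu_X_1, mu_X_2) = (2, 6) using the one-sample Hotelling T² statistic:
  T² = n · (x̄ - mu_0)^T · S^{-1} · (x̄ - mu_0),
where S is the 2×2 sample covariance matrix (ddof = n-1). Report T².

Step 1 — sample mean vector:
  mean(X_1) = (6 + 8 + 2 + 5) / 4 = 21/4 = 5.25
  mean(X_2) = (9 + 3 + 2 + 6) / 4 = 20/4 = 5
  x̄ = (5.25, 5),  deviation x̄ - mu_0 = (5.25, 5) - (2, 6) = (3.25, -1).

Step 2 — sample covariance matrix, S[i,j] = (1/(n-1)) · Σ_k (x_{k,i} - mean_i) · (x_{k,j} - mean_j), divisor n-1 = 3:
  S[X_1,X_1] = ((0.75)·(0.75) + (2.75)·(2.75) + (-3.25)·(-3.25) + (-0.25)·(-0.25)) / 3 = 18.75/3 = 6.25
  S[X_1,X_2] = ((0.75)·(4) + (2.75)·(-2) + (-3.25)·(-3) + (-0.25)·(1)) / 3 = 7/3 = 2.3333
  S[X_2,X_2] = ((4)·(4) + (-2)·(-2) + (-3)·(-3) + (1)·(1)) / 3 = 30/3 = 10
  S = [[6.25, 2.3333],
 [2.3333, 10]].

Step 3 — invert S. det(S) = 6.25·10 - (2.3333)² = 57.0556.
  S^{-1} = (1/det) · [[d, -b], [-b, a]] = [[0.1753, -0.0409],
 [-0.0409, 0.1095]].

Step 4 — quadratic form (x̄ - mu_0)^T · S^{-1} · (x̄ - mu_0):
  S^{-1} · (x̄ - mu_0) = (0.6105, -0.2425),
  (x̄ - mu_0)^T · [...] = (3.25)·(0.6105) + (-1)·(-0.2425) = 2.2266.

Step 5 — scale by n: T² = 4 · 2.2266 = 8.9065.

T² ≈ 8.9065


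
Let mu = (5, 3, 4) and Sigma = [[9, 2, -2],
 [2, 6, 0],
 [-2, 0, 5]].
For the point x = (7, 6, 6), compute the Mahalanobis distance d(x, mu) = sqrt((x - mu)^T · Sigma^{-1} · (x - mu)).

Step 1 — centre the observation: (x - mu) = (2, 3, 2).

Step 2 — invert Sigma (cofactor / det for 3×3, or solve directly):
  Sigma^{-1} = [[0.1327, -0.0442, 0.0531],
 [-0.0442, 0.1814, -0.0177],
 [0.0531, -0.0177, 0.2212]].

Step 3 — form the quadratic (x - mu)^T · Sigma^{-1} · (x - mu):
  Sigma^{-1} · (x - mu) = (0.2389, 0.4204, 0.4956).
  (x - mu)^T · [Sigma^{-1} · (x - mu)] = (2)·(0.2389) + (3)·(0.4204) + (2)·(0.4956) = 2.7301.

Step 4 — take square root: d = √(2.7301) ≈ 1.6523.

d(x, mu) = √(2.7301) ≈ 1.6523


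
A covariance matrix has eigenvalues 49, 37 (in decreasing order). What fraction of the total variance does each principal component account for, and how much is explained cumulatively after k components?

Step 1 — total variance = trace(Sigma) = Σ λ_i = 49 + 37 = 86.

Step 2 — fraction explained by component i = λ_i / Σ λ:
  PC1: 49/86 = 0.5698
  PC2: 37/86 = 0.4302

Step 3 — cumulative fraction after k components = (λ_1 + ... + λ_k) / Σ λ:
  k = 1: 49/86 = 0.5698
  k = 2: (49 + 37)/86 = 86/86 = 1

Summary (fraction, with percent):

explained: PC1 0.5698 (56.98%), PC2 0.4302 (43.02%);  cumulative: 0.5698, 1


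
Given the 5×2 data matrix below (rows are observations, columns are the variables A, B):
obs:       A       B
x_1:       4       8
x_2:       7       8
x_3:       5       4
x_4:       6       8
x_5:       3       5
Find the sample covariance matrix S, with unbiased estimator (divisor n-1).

Step 1 — column means:
  mean(A) = (4 + 7 + 5 + 6 + 3) / 5 = 25/5 = 5
  mean(B) = (8 + 8 + 4 + 8 + 5) / 5 = 33/5 = 6.6

Step 2 — sample covariance S[i,j] = (1/(n-1)) · Σ_k (x_{k,i} - mean_i) · (x_{k,j} - mean_j), with n-1 = 4.
  S[A,A] = ((-1)·(-1) + (2)·(2) + (0)·(0) + (1)·(1) + (-2)·(-2)) / 4 = 10/4 = 2.5
  S[A,B] = ((-1)·(1.4) + (2)·(1.4) + (0)·(-2.6) + (1)·(1.4) + (-2)·(-1.6)) / 4 = 6/4 = 1.5
  S[B,B] = ((1.4)·(1.4) + (1.4)·(1.4) + (-2.6)·(-2.6) + (1.4)·(1.4) + (-1.6)·(-1.6)) / 4 = 15.2/4 = 3.8

S is symmetric (S[j,i] = S[i,j]). Assembling:

S = [[2.5, 1.5],
 [1.5, 3.8]]


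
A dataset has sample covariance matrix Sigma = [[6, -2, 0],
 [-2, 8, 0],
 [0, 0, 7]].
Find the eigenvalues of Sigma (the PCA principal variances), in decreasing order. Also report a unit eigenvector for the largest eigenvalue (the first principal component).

Step 1 — characteristic polynomial p(λ) = det(λI - Sigma) = λ³ - tr·λ² + c_1·λ - det, where tr = trace, c_1 = sum of the principal 2×2 minors, det = det(Sigma):
  tr = 6 + 8 + 7 = 21,
  c_1 = (6·8 - (-2)²) + (6·7 - (0)²) + (8·7 - (0)²) = 44 + 42 + 56 = 142,
  det = 6·(8·7 - (0)²) - (-2)·((-2)·7 - (0)·(0)) + (0)·((-2)·(0) - 8·(0)) = 6·(56) - (-2)·(-14) + (0)·(0) = 308.
  So p(λ) = λ³ - 21λ² + 142λ - 308.
Step 2 — look for an integer root (rational root theorem: any rational root is an integer divisor of 308). Testing λ = 7:
  p(7) = 343 - 1029 + 994 - 308 = 0  ✓
  Dividing out (λ - 7): p(λ) = (λ - 7)(λ² - 14λ + 44).
Step 3 — remaining eigenvalues from the quadratic λ² - 14λ + 44 = 0:
  Δ = 14² - 4·44 = 196 - 176 = 20,  λ = (14 ± √20)/2 = (14 ± 4.4721)/2 ≈ 9.2361 or 4.7639.
  Sorted: λ_1 = 9.2361,  λ_2 = 7,  λ_3 = 4.7639  (check: sum = 21 = tr ✓).

Step 4 — unit eigenvector for λ_1 ≈ 9.2361: v spans the null space of (Sigma - λ_1 I), whose rows are
  r_1 = (-3.2361, -2, 0),  r_2 = (-2, -1.2361, 0),  r_3 = (0, 0, -2.2361).
  v is orthogonal to every row, so take v ∝ r_1 × r_3 = ((-2)·(-2.2361) - (0)·(0), (0)·(0) - (-3.2361)·(-2.2361), (-3.2361)·(0) - (-2)·(0)) ≈ (4.4721, -7.2361, 0).
  Let u = (4.4721, -7.2361, 0).
  ||u|| = √((4.4721)² + (-7.2361)² + (0)²) = √(72.3607) ≈ 8.5065,  v_1 = u/||u|| ≈ (0.5257, -0.8507, 0) (||v_1|| = 1).

λ_1 = 9.2361,  λ_2 = 7,  λ_3 = 4.7639;  v_1 ≈ (0.5257, -0.8507, 0)


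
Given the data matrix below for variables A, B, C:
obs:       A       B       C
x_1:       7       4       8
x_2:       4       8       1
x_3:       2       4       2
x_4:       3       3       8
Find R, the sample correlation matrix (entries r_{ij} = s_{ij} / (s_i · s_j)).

Step 1 — column means:
  mean(A) = (7 + 4 + 2 + 3) / 4 = 16/4 = 4
  mean(B) = (4 + 8 + 4 + 3) / 4 = 19/4 = 4.75
  mean(C) = (8 + 1 + 2 + 8) / 4 = 19/4 = 4.75

Step 2 — sample variances and covariances s[i,j] = (1/(n-1)) · Σ_k (x_{k,i} - mean_i) · (x_{k,j} - mean_j), with n-1 = 3:
  s[A,A] = ((3)·(3) + (0)·(0) + (-2)·(-2) + (-1)·(-1)) / 3 = 14/3 = 4.6667
  s[A,B] = ((3)·(-0.75) + (0)·(3.25) + (-2)·(-0.75) + (-1)·(-1.75)) / 3 = 1/3 = 0.3333
  s[A,C] = ((3)·(3.25) + (0)·(-3.75) + (-2)·(-2.75) + (-1)·(3.25)) / 3 = 12/3 = 4
  s[B,B] = ((-0.75)·(-0.75) + (3.25)·(3.25) + (-0.75)·(-0.75) + (-1.75)·(-1.75)) / 3 = 14.75/3 = 4.9167
  s[B,C] = ((-0.75)·(3.25) + (3.25)·(-3.75) + (-0.75)·(-2.75) + (-1.75)·(3.25)) / 3 = -18.25/3 = -6.0833
  s[C,C] = ((3.25)·(3.25) + (-3.75)·(-3.75) + (-2.75)·(-2.75) + (3.25)·(3.25)) / 3 = 42.75/3 = 14.25
  Sample standard deviations s_i = √(s[i,i]):
  s(A) = √(4.6667) = 2.1602
  s(B) = √(4.9167) = 2.2174
  s(C) = √(14.25) = 3.7749

Step 3 — r_{ij} = s_{ij} / (s_i · s_j):
  r[A,A] = 1 (diagonal).
  r[A,B] = 0.3333 / (2.1602 · 2.2174) = 0.3333 / 4.79 = 0.0696
  r[A,C] = 4 / (2.1602 · 3.7749) = 4 / 8.1548 = 0.4905
  r[B,B] = 1 (diagonal).
  r[B,C] = -6.0833 / (2.2174 · 3.7749) = -6.0833 / 8.3703 = -0.7268
  r[C,C] = 1 (diagonal).

R is symmetric with unit diagonal. Assembling:

R = [[1, 0.0696, 0.4905],
 [0.0696, 1, -0.7268],
 [0.4905, -0.7268, 1]]


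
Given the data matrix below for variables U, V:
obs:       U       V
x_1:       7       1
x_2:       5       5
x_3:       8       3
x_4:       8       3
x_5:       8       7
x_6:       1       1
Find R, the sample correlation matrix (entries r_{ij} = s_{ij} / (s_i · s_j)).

Step 1 — column means:
  mean(U) = (7 + 5 + 8 + 8 + 8 + 1) / 6 = 37/6 = 6.1667
  mean(V) = (1 + 5 + 3 + 3 + 7 + 1) / 6 = 20/6 = 3.3333

Step 2 — sample variances and covariances s[i,j] = (1/(n-1)) · Σ_k (x_{k,i} - mean_i) · (x_{k,j} - mean_j), with n-1 = 5:
  s[U,U] = ((0.8333)·(0.8333) + (-1.1667)·(-1.1667) + (1.8333)·(1.8333) + (1.8333)·(1.8333) + (1.8333)·(1.8333) + (-5.1667)·(-5.1667)) / 5 = 38.8333/5 = 7.7667
  s[U,V] = ((0.8333)·(-2.3333) + (-1.1667)·(1.6667) + (1.8333)·(-0.3333) + (1.8333)·(-0.3333) + (1.8333)·(3.6667) + (-5.1667)·(-2.3333)) / 5 = 13.6667/5 = 2.7333
  s[V,V] = ((-2.3333)·(-2.3333) + (1.6667)·(1.6667) + (-0.3333)·(-0.3333) + (-0.3333)·(-0.3333) + (3.6667)·(3.6667) + (-2.3333)·(-2.3333)) / 5 = 27.3333/5 = 5.4667
  Sample standard deviations s_i = √(s[i,i]):
  s(U) = √(7.7667) = 2.7869
  s(V) = √(5.4667) = 2.3381

Step 3 — r_{ij} = s_{ij} / (s_i · s_j):
  r[U,U] = 1 (diagonal).
  r[U,V] = 2.7333 / (2.7869 · 2.3381) = 2.7333 / 6.516 = 0.4195
  r[V,V] = 1 (diagonal).

R is symmetric with unit diagonal. Assembling:

R = [[1, 0.4195],
 [0.4195, 1]]


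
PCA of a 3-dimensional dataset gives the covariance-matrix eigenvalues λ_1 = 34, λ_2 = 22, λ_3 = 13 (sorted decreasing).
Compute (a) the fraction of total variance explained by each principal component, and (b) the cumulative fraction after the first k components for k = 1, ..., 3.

Step 1 — total variance = trace(Sigma) = Σ λ_i = 34 + 22 + 13 = 69.

Step 2 — fraction explained by component i = λ_i / Σ λ:
  PC1: 34/69 = 0.4928
  PC2: 22/69 = 0.3188
  PC3: 13/69 = 0.1884

Step 3 — cumulative fraction after k components = (λ_1 + ... + λ_k) / Σ λ:
  k = 1: 34/69 = 0.4928
  k = 2: (34 + 22)/69 = 56/69 = 0.8116
  k = 3: (34 + 22 + 13)/69 = 69/69 = 1

Summary (fraction, with percent):

explained: PC1 0.4928 (49.28%), PC2 0.3188 (31.88%), PC3 0.1884 (18.84%);  cumulative: 0.4928, 0.8116, 1


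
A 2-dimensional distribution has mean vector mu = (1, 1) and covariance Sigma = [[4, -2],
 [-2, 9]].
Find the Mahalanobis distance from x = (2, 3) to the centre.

Step 1 — centre the observation: (x - mu) = (1, 2).

Step 2 — invert Sigma. det(Sigma) = 4·9 - (-2)² = 32.
  Sigma^{-1} = (1/det) · [[d, -b], [-b, a]] = [[0.2812, 0.0625],
 [0.0625, 0.125]].

Step 3 — form the quadratic (x - mu)^T · Sigma^{-1} · (x - mu):
  Sigma^{-1} · (x - mu) = (0.4062, 0.3125).
  (x - mu)^T · [Sigma^{-1} · (x - mu)] = (1)·(0.4062) + (2)·(0.3125) = 1.0312.

Step 4 — take square root: d = √(1.0312) ≈ 1.0155.

d(x, mu) = √(1.0312) ≈ 1.0155


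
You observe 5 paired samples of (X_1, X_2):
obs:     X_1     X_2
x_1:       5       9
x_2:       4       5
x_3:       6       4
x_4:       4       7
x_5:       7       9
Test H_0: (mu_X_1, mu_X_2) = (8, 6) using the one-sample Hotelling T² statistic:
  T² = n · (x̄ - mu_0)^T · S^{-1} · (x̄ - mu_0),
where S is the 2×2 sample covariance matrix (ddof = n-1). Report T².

Step 1 — sample mean vector:
  mean(X_1) = (5 + 4 + 6 + 4 + 7) / 5 = 26/5 = 5.2
  mean(X_2) = (9 + 5 + 4 + 7 + 9) / 5 = 34/5 = 6.8
  x̄ = (5.2, 6.8),  deviation x̄ - mu_0 = (5.2, 6.8) - (8, 6) = (-2.8, 0.8).

Step 2 — sample covariance matrix, S[i,j] = (1/(n-1)) · Σ_k (x_{k,i} - mean_i) · (x_{k,j} - mean_j), divisor n-1 = 4:
  S[X_1,X_1] = ((-0.2)·(-0.2) + (-1.2)·(-1.2) + (0.8)·(0.8) + (-1.2)·(-1.2) + (1.8)·(1.8)) / 4 = 6.8/4 = 1.7
  S[X_1,X_2] = ((-0.2)·(2.2) + (-1.2)·(-1.8) + (0.8)·(-2.8) + (-1.2)·(0.2) + (1.8)·(2.2)) / 4 = 3.2/4 = 0.8
  S[X_2,X_2] = ((2.2)·(2.2) + (-1.8)·(-1.8) + (-2.8)·(-2.8) + (0.2)·(0.2) + (2.2)·(2.2)) / 4 = 20.8/4 = 5.2
  S = [[1.7, 0.8],
 [0.8, 5.2]].

Step 3 — invert S. det(S) = 1.7·5.2 - (0.8)² = 8.2.
  S^{-1} = (1/det) · [[d, -b], [-b, a]] = [[0.6341, -0.0976],
 [-0.0976, 0.2073]].

Step 4 — quadratic form (x̄ - mu_0)^T · S^{-1} · (x̄ - mu_0):
  S^{-1} · (x̄ - mu_0) = (-1.8537, 0.439),
  (x̄ - mu_0)^T · [...] = (-2.8)·(-1.8537) + (0.8)·(0.439) = 5.5415.

Step 5 — scale by n: T² = 5 · 5.5415 = 27.7073.

T² ≈ 27.7073


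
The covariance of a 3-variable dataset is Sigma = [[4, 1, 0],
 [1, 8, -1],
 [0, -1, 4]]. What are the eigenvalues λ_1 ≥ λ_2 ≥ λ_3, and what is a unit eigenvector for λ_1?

Step 1 — characteristic polynomial p(λ) = det(λI - Sigma) = λ³ - tr·λ² + c_1·λ - det, where tr = trace, c_1 = sum of the principal 2×2 minors, det = det(Sigma):
  tr = 4 + 8 + 4 = 16,
  c_1 = (4·8 - (1)²) + (4·4 - (0)²) + (8·4 - (-1)²) = 31 + 16 + 31 = 78,
  det = 4·(8·4 - (-1)²) - (1)·((1)·4 - (-1)·(0)) + (0)·((1)·(-1) - 8·(0)) = 4·(31) - (1)·(4) + (0)·(-1) = 120.
  So p(λ) = λ³ - 16λ² + 78λ - 120.
Step 2 — look for an integer root (rational root theorem: any rational root is an integer divisor of 120). Testing λ = 4:
  p(4) = 64 - 256 + 312 - 120 = 0  ✓
  Dividing out (λ - 4): p(λ) = (λ - 4)(λ² - 12λ + 30).
Step 3 — remaining eigenvalues from the quadratic λ² - 12λ + 30 = 0:
  Δ = 12² - 4·30 = 144 - 120 = 24,  λ = (12 ± √24)/2 = (12 ± 4.899)/2 ≈ 8.4495 or 3.5505.
  Sorted: λ_1 = 8.4495,  λ_2 = 4,  λ_3 = 3.5505  (check: sum = 16 = tr ✓).

Step 4 — unit eigenvector for λ_1 ≈ 8.4495: v spans the null space of (Sigma - λ_1 I), whose rows are
  r_1 = (-4.4495, 1, 0),  r_2 = (1, -0.4495, -1),  r_3 = (0, -1, -4.4495).
  v is orthogonal to every row, so take v ∝ r_1 × r_2 = ((1)·(-1) - (0)·(-0.4495), (0)·(1) - (-4.4495)·(-1), (-4.4495)·(-0.4495) - (1)·(1)) ≈ (-1, -4.4495, 1).
  Rescale (multiply by -1 so the first nonzero entry is positive): u = (1, 4.4495, -1).
  ||u|| = √((1)² + (4.4495)² + (-1)²) = √(21.798) ≈ 4.6688,  v_1 = u/||u|| ≈ (0.2142, 0.953, -0.2142) (||v_1|| = 1).

λ_1 = 8.4495,  λ_2 = 4,  λ_3 = 3.5505;  v_1 ≈ (0.2142, 0.953, -0.2142)


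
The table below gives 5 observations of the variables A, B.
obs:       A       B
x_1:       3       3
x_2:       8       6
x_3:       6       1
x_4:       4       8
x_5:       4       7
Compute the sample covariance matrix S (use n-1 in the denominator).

Step 1 — column means:
  mean(A) = (3 + 8 + 6 + 4 + 4) / 5 = 25/5 = 5
  mean(B) = (3 + 6 + 1 + 8 + 7) / 5 = 25/5 = 5

Step 2 — sample covariance S[i,j] = (1/(n-1)) · Σ_k (x_{k,i} - mean_i) · (x_{k,j} - mean_j), with n-1 = 4.
  S[A,A] = ((-2)·(-2) + (3)·(3) + (1)·(1) + (-1)·(-1) + (-1)·(-1)) / 4 = 16/4 = 4
  S[A,B] = ((-2)·(-2) + (3)·(1) + (1)·(-4) + (-1)·(3) + (-1)·(2)) / 4 = -2/4 = -0.5
  S[B,B] = ((-2)·(-2) + (1)·(1) + (-4)·(-4) + (3)·(3) + (2)·(2)) / 4 = 34/4 = 8.5

S is symmetric (S[j,i] = S[i,j]). Assembling:

S = [[4, -0.5],
 [-0.5, 8.5]]


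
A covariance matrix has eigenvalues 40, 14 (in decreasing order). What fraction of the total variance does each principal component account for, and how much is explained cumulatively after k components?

Step 1 — total variance = trace(Sigma) = Σ λ_i = 40 + 14 = 54.

Step 2 — fraction explained by component i = λ_i / Σ λ:
  PC1: 40/54 = 0.7407
  PC2: 14/54 = 0.2593

Step 3 — cumulative fraction after k components = (λ_1 + ... + λ_k) / Σ λ:
  k = 1: 40/54 = 0.7407
  k = 2: (40 + 14)/54 = 54/54 = 1

Summary (fraction, with percent):

explained: PC1 0.7407 (74.07%), PC2 0.2593 (25.93%);  cumulative: 0.7407, 1


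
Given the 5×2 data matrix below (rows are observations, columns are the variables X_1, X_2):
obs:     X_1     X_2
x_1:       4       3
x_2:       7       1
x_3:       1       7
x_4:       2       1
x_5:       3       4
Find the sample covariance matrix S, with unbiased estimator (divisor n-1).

Step 1 — column means:
  mean(X_1) = (4 + 7 + 1 + 2 + 3) / 5 = 17/5 = 3.4
  mean(X_2) = (3 + 1 + 7 + 1 + 4) / 5 = 16/5 = 3.2

Step 2 — sample covariance S[i,j] = (1/(n-1)) · Σ_k (x_{k,i} - mean_i) · (x_{k,j} - mean_j), with n-1 = 4.
  S[X_1,X_1] = ((0.6)·(0.6) + (3.6)·(3.6) + (-2.4)·(-2.4) + (-1.4)·(-1.4) + (-0.4)·(-0.4)) / 4 = 21.2/4 = 5.3
  S[X_1,X_2] = ((0.6)·(-0.2) + (3.6)·(-2.2) + (-2.4)·(3.8) + (-1.4)·(-2.2) + (-0.4)·(0.8)) / 4 = -14.4/4 = -3.6
  S[X_2,X_2] = ((-0.2)·(-0.2) + (-2.2)·(-2.2) + (3.8)·(3.8) + (-2.2)·(-2.2) + (0.8)·(0.8)) / 4 = 24.8/4 = 6.2

S is symmetric (S[j,i] = S[i,j]). Assembling:

S = [[5.3, -3.6],
 [-3.6, 6.2]]


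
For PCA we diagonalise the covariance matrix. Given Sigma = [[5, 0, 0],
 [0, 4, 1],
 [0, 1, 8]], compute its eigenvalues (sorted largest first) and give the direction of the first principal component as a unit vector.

Step 1 — characteristic polynomial p(λ) = det(λI - Sigma) = λ³ - tr·λ² + c_1·λ - det, where tr = trace, c_1 = sum of the principal 2×2 minors, det = det(Sigma):
  tr = 5 + 4 + 8 = 17,
  c_1 = (5·4 - (0)²) + (5·8 - (0)²) + (4·8 - (1)²) = 20 + 40 + 31 = 91,
  det = 5·(4·8 - (1)²) - (0)·((0)·8 - (1)·(0)) + (0)·((0)·(1) - 4·(0)) = 5·(31) - (0)·(0) + (0)·(0) = 155.
  So p(λ) = λ³ - 17λ² + 91λ - 155.
Step 2 — look for an integer root (rational root theorem: any rational root is an integer divisor of 155). Testing λ = 5:
  p(5) = 125 - 425 + 455 - 155 = 0  ✓
  Dividing out (λ - 5): p(λ) = (λ - 5)(λ² - 12λ + 31).
Step 3 — remaining eigenvalues from the quadratic λ² - 12λ + 31 = 0:
  Δ = 12² - 4·31 = 144 - 124 = 20,  λ = (12 ± √20)/2 = (12 ± 4.4721)/2 ≈ 8.2361 or 3.7639.
  Sorted: λ_1 = 8.2361,  λ_2 = 5,  λ_3 = 3.7639  (check: sum = 17 = tr ✓).

Step 4 — unit eigenvector for λ_1 ≈ 8.2361: v spans the null space of (Sigma - λ_1 I), whose rows are
  r_1 = (-3.2361, 0, 0),  r_2 = (0, -4.2361, 1),  r_3 = (0, 1, -0.2361).
  v is orthogonal to every row, so take v ∝ r_1 × r_2 = ((0)·(1) - (0)·(-4.2361), (0)·(0) - (-3.2361)·(1), (-3.2361)·(-4.2361) - (0)·(0)) ≈ (0, 3.2361, 13.7082).
  Let u = (0, 3.2361, 13.7082).
  ||u|| = √((0)² + (3.2361)² + (13.7082)²) = √(198.387) ≈ 14.085,  v_1 = u/||u|| ≈ (0, 0.2298, 0.9732) (||v_1|| = 1).

λ_1 = 8.2361,  λ_2 = 5,  λ_3 = 3.7639;  v_1 ≈ (0, 0.2298, 0.9732)


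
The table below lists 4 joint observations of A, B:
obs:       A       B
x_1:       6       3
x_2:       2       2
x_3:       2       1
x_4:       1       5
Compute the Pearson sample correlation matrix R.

Step 1 — column means:
  mean(A) = (6 + 2 + 2 + 1) / 4 = 11/4 = 2.75
  mean(B) = (3 + 2 + 1 + 5) / 4 = 11/4 = 2.75

Step 2 — sample variances and covariances s[i,j] = (1/(n-1)) · Σ_k (x_{k,i} - mean_i) · (x_{k,j} - mean_j), with n-1 = 3:
  s[A,A] = ((3.25)·(3.25) + (-0.75)·(-0.75) + (-0.75)·(-0.75) + (-1.75)·(-1.75)) / 3 = 14.75/3 = 4.9167
  s[A,B] = ((3.25)·(0.25) + (-0.75)·(-0.75) + (-0.75)·(-1.75) + (-1.75)·(2.25)) / 3 = -1.25/3 = -0.4167
  s[B,B] = ((0.25)·(0.25) + (-0.75)·(-0.75) + (-1.75)·(-1.75) + (2.25)·(2.25)) / 3 = 8.75/3 = 2.9167
  Sample standard deviations s_i = √(s[i,i]):
  s(A) = √(4.9167) = 2.2174
  s(B) = √(2.9167) = 1.7078

Step 3 — r_{ij} = s_{ij} / (s_i · s_j):
  r[A,A] = 1 (diagonal).
  r[A,B] = -0.4167 / (2.2174 · 1.7078) = -0.4167 / 3.7869 = -0.11
  r[B,B] = 1 (diagonal).

R is symmetric with unit diagonal. Assembling:

R = [[1, -0.11],
 [-0.11, 1]]


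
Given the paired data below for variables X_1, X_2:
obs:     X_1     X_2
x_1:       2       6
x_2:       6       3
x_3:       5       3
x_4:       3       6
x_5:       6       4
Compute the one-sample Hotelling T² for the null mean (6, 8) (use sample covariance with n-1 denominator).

Step 1 — sample mean vector:
  mean(X_1) = (2 + 6 + 5 + 3 + 6) / 5 = 22/5 = 4.4
  mean(X_2) = (6 + 3 + 3 + 6 + 4) / 5 = 22/5 = 4.4
  x̄ = (4.4, 4.4),  deviation x̄ - mu_0 = (4.4, 4.4) - (6, 8) = (-1.6, -3.6).

Step 2 — sample covariance matrix, S[i,j] = (1/(n-1)) · Σ_k (x_{k,i} - mean_i) · (x_{k,j} - mean_j), divisor n-1 = 4:
  S[X_1,X_1] = ((-2.4)·(-2.4) + (1.6)·(1.6) + (0.6)·(0.6) + (-1.4)·(-1.4) + (1.6)·(1.6)) / 4 = 13.2/4 = 3.3
  S[X_1,X_2] = ((-2.4)·(1.6) + (1.6)·(-1.4) + (0.6)·(-1.4) + (-1.4)·(1.6) + (1.6)·(-0.4)) / 4 = -9.8/4 = -2.45
  S[X_2,X_2] = ((1.6)·(1.6) + (-1.4)·(-1.4) + (-1.4)·(-1.4) + (1.6)·(1.6) + (-0.4)·(-0.4)) / 4 = 9.2/4 = 2.3
  S = [[3.3, -2.45],
 [-2.45, 2.3]].

Step 3 — invert S. det(S) = 3.3·2.3 - (-2.45)² = 1.5875.
  S^{-1} = (1/det) · [[d, -b], [-b, a]] = [[1.4488, 1.5433],
 [1.5433, 2.0787]].

Step 4 — quadratic form (x̄ - mu_0)^T · S^{-1} · (x̄ - mu_0):
  S^{-1} · (x̄ - mu_0) = (-7.874, -9.9528),
  (x̄ - mu_0)^T · [...] = (-1.6)·(-7.874) + (-3.6)·(-9.9528) = 48.4283.

Step 5 — scale by n: T² = 5 · 48.4283 = 242.1417.

T² ≈ 242.1417


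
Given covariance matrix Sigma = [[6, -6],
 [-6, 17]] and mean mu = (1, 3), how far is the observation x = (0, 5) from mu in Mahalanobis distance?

Step 1 — centre the observation: (x - mu) = (-1, 2).

Step 2 — invert Sigma. det(Sigma) = 6·17 - (-6)² = 66.
  Sigma^{-1} = (1/det) · [[d, -b], [-b, a]] = [[0.2576, 0.0909],
 [0.0909, 0.0909]].

Step 3 — form the quadratic (x - mu)^T · Sigma^{-1} · (x - mu):
  Sigma^{-1} · (x - mu) = (-0.0758, 0.0909).
  (x - mu)^T · [Sigma^{-1} · (x - mu)] = (-1)·(-0.0758) + (2)·(0.0909) = 0.2576.

Step 4 — take square root: d = √(0.2576) ≈ 0.5075.

d(x, mu) = √(0.2576) ≈ 0.5075


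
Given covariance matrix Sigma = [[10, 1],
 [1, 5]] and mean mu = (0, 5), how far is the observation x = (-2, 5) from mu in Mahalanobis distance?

Step 1 — centre the observation: (x - mu) = (-2, 0).

Step 2 — invert Sigma. det(Sigma) = 10·5 - (1)² = 49.
  Sigma^{-1} = (1/det) · [[d, -b], [-b, a]] = [[0.102, -0.0204],
 [-0.0204, 0.2041]].

Step 3 — form the quadratic (x - mu)^T · Sigma^{-1} · (x - mu):
  Sigma^{-1} · (x - mu) = (-0.2041, 0.0408).
  (x - mu)^T · [Sigma^{-1} · (x - mu)] = (-2)·(-0.2041) + (0)·(0.0408) = 0.4082.

Step 4 — take square root: d = √(0.4082) ≈ 0.6389.

d(x, mu) = √(0.4082) ≈ 0.6389


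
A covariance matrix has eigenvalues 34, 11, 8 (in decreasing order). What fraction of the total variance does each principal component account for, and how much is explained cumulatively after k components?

Step 1 — total variance = trace(Sigma) = Σ λ_i = 34 + 11 + 8 = 53.

Step 2 — fraction explained by component i = λ_i / Σ λ:
  PC1: 34/53 = 0.6415
  PC2: 11/53 = 0.2075
  PC3: 8/53 = 0.1509

Step 3 — cumulative fraction after k components = (λ_1 + ... + λ_k) / Σ λ:
  k = 1: 34/53 = 0.6415
  k = 2: (34 + 11)/53 = 45/53 = 0.8491
  k = 3: (34 + 11 + 8)/53 = 53/53 = 1

Summary (fraction, with percent):

explained: PC1 0.6415 (64.15%), PC2 0.2075 (20.75%), PC3 0.1509 (15.09%);  cumulative: 0.6415, 0.8491, 1


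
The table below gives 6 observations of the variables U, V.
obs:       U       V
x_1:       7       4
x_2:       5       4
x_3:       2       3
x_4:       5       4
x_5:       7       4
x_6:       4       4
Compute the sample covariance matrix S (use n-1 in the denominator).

Step 1 — column means:
  mean(U) = (7 + 5 + 2 + 5 + 7 + 4) / 6 = 30/6 = 5
  mean(V) = (4 + 4 + 3 + 4 + 4 + 4) / 6 = 23/6 = 3.8333

Step 2 — sample covariance S[i,j] = (1/(n-1)) · Σ_k (x_{k,i} - mean_i) · (x_{k,j} - mean_j), with n-1 = 5.
  S[U,U] = ((2)·(2) + (0)·(0) + (-3)·(-3) + (0)·(0) + (2)·(2) + (-1)·(-1)) / 5 = 18/5 = 3.6
  S[U,V] = ((2)·(0.1667) + (0)·(0.1667) + (-3)·(-0.8333) + (0)·(0.1667) + (2)·(0.1667) + (-1)·(0.1667)) / 5 = 3/5 = 0.6
  S[V,V] = ((0.1667)·(0.1667) + (0.1667)·(0.1667) + (-0.8333)·(-0.8333) + (0.1667)·(0.1667) + (0.1667)·(0.1667) + (0.1667)·(0.1667)) / 5 = 0.8333/5 = 0.1667

S is symmetric (S[j,i] = S[i,j]). Assembling:

S = [[3.6, 0.6],
 [0.6, 0.1667]]


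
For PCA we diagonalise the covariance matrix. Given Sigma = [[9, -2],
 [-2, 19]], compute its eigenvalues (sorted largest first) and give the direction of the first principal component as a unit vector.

Step 1 — characteristic polynomial of 2×2 Sigma:
  det(Sigma - λI) = λ² - trace · λ + det = 0.
  trace = 9 + 19 = 28, det = 9·19 - (-2)² = 167.
Step 2 — discriminant:
  Δ = trace² - 4·det = 784 - 668 = 116.
Step 3 — eigenvalues:
  λ = (trace ± √Δ)/2 = (28 ± 10.7703)/2,
  λ_1 = 19.3852,  λ_2 = 8.6148.

Step 4 — unit eigenvector for λ_1: solve (Sigma - λ_1 I)v = 0. First row:
  (9 - 19.3852)·v_x + (-2)·v_y = 0, i.e. (-10.3852)·v_x + (-2)·v_y = 0,
  so v ∝ (b, λ_1 - a) = (-2, 10.3852); multiply by -1 so the first entry is positive: u = (2, -10.3852).
  ||u|| = √((2)² + (-10.3852)²) = √(111.8516) ≈ 10.576,
  v_1 = u/||u|| ≈ (0.1891, -0.982) (||v_1|| = 1).

λ_1 = 19.3852,  λ_2 = 8.6148;  v_1 ≈ (0.1891, -0.982)


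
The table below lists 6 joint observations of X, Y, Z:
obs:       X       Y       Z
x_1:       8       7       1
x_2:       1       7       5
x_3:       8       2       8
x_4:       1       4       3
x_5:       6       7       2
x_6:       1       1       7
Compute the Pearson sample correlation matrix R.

Step 1 — column means:
  mean(X) = (8 + 1 + 8 + 1 + 6 + 1) / 6 = 25/6 = 4.1667
  mean(Y) = (7 + 7 + 2 + 4 + 7 + 1) / 6 = 28/6 = 4.6667
  mean(Z) = (1 + 5 + 8 + 3 + 2 + 7) / 6 = 26/6 = 4.3333

Step 2 — sample variances and covariances s[i,j] = (1/(n-1)) · Σ_k (x_{k,i} - mean_i) · (x_{k,j} - mean_j), with n-1 = 5:
  s[X,X] = ((3.8333)·(3.8333) + (-3.1667)·(-3.1667) + (3.8333)·(3.8333) + (-3.1667)·(-3.1667) + (1.8333)·(1.8333) + (-3.1667)·(-3.1667)) / 5 = 62.8333/5 = 12.5667
  s[X,Y] = ((3.8333)·(2.3333) + (-3.1667)·(2.3333) + (3.8333)·(-2.6667) + (-3.1667)·(-0.6667) + (1.8333)·(2.3333) + (-3.1667)·(-3.6667)) / 5 = 9.3333/5 = 1.8667
  s[X,Z] = ((3.8333)·(-3.3333) + (-3.1667)·(0.6667) + (3.8333)·(3.6667) + (-3.1667)·(-1.3333) + (1.8333)·(-2.3333) + (-3.1667)·(2.6667)) / 5 = -9.3333/5 = -1.8667
  s[Y,Y] = ((2.3333)·(2.3333) + (2.3333)·(2.3333) + (-2.6667)·(-2.6667) + (-0.6667)·(-0.6667) + (2.3333)·(2.3333) + (-3.6667)·(-3.6667)) / 5 = 37.3333/5 = 7.4667
  s[Y,Z] = ((2.3333)·(-3.3333) + (2.3333)·(0.6667) + (-2.6667)·(3.6667) + (-0.6667)·(-1.3333) + (2.3333)·(-2.3333) + (-3.6667)·(2.6667)) / 5 = -30.3333/5 = -6.0667
  s[Z,Z] = ((-3.3333)·(-3.3333) + (0.6667)·(0.6667) + (3.6667)·(3.6667) + (-1.3333)·(-1.3333) + (-2.3333)·(-2.3333) + (2.6667)·(2.6667)) / 5 = 39.3333/5 = 7.8667
  Sample standard deviations s_i = √(s[i,i]):
  s(X) = √(12.5667) = 3.5449
  s(Y) = √(7.4667) = 2.7325
  s(Z) = √(7.8667) = 2.8048

Step 3 — r_{ij} = s_{ij} / (s_i · s_j):
  r[X,X] = 1 (diagonal).
  r[X,Y] = 1.8667 / (3.5449 · 2.7325) = 1.8667 / 9.6866 = 0.1927
  r[X,Z] = -1.8667 / (3.5449 · 2.8048) = -1.8667 / 9.9427 = -0.1877
  r[Y,Y] = 1 (diagonal).
  r[Y,Z] = -6.0667 / (2.7325 · 2.8048) = -6.0667 / 7.6641 = -0.7916
  r[Z,Z] = 1 (diagonal).

R is symmetric with unit diagonal. Assembling:

R = [[1, 0.1927, -0.1877],
 [0.1927, 1, -0.7916],
 [-0.1877, -0.7916, 1]]


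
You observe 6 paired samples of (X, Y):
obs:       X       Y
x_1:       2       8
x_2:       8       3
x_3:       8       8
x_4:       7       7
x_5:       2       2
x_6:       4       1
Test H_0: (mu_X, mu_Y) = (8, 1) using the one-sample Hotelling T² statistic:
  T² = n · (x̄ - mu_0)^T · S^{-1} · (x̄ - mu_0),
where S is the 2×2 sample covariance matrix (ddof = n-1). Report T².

Step 1 — sample mean vector:
  mean(X) = (2 + 8 + 8 + 7 + 2 + 4) / 6 = 31/6 = 5.1667
  mean(Y) = (8 + 3 + 8 + 7 + 2 + 1) / 6 = 29/6 = 4.8333
  x̄ = (5.1667, 4.8333),  deviation x̄ - mu_0 = (5.1667, 4.8333) - (8, 1) = (-2.8333, 3.8333).

Step 2 — sample covariance matrix, S[i,j] = (1/(n-1)) · Σ_k (x_{k,i} - mean_i) · (x_{k,j} - mean_j), divisor n-1 = 5:
  S[X,X] = ((-3.1667)·(-3.1667) + (2.8333)·(2.8333) + (2.8333)·(2.8333) + (1.8333)·(1.8333) + (-3.1667)·(-3.1667) + (-1.1667)·(-1.1667)) / 5 = 40.8333/5 = 8.1667
  S[X,Y] = ((-3.1667)·(3.1667) + (2.8333)·(-1.8333) + (2.8333)·(3.1667) + (1.8333)·(2.1667) + (-3.1667)·(-2.8333) + (-1.1667)·(-3.8333)) / 5 = 11.1667/5 = 2.2333
  S[Y,Y] = ((3.1667)·(3.1667) + (-1.8333)·(-1.8333) + (3.1667)·(3.1667) + (2.1667)·(2.1667) + (-2.8333)·(-2.8333) + (-3.8333)·(-3.8333)) / 5 = 50.8333/5 = 10.1667
  S = [[8.1667, 2.2333],
 [2.2333, 10.1667]].

Step 3 — invert S. det(S) = 8.1667·10.1667 - (2.2333)² = 78.04.
  S^{-1} = (1/det) · [[d, -b], [-b, a]] = [[0.1303, -0.0286],
 [-0.0286, 0.1046]].

Step 4 — quadratic form (x̄ - mu_0)^T · S^{-1} · (x̄ - mu_0):
  S^{-1} · (x̄ - mu_0) = (-0.4788, 0.4822),
  (x̄ - mu_0)^T · [...] = (-2.8333)·(-0.4788) + (3.8333)·(0.4822) = 3.2052.

Step 5 — scale by n: T² = 6 · 3.2052 = 19.2312.

T² ≈ 19.2312


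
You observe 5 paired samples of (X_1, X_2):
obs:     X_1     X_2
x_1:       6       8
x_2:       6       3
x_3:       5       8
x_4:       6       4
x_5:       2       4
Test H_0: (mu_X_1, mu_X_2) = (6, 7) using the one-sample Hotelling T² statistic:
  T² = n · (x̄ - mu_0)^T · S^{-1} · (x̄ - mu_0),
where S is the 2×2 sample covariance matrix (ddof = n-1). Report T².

Step 1 — sample mean vector:
  mean(X_1) = (6 + 6 + 5 + 6 + 2) / 5 = 25/5 = 5
  mean(X_2) = (8 + 3 + 8 + 4 + 4) / 5 = 27/5 = 5.4
  x̄ = (5, 5.4),  deviation x̄ - mu_0 = (5, 5.4) - (6, 7) = (-1, -1.6).

Step 2 — sample covariance matrix, S[i,j] = (1/(n-1)) · Σ_k (x_{k,i} - mean_i) · (x_{k,j} - mean_j), divisor n-1 = 4:
  S[X_1,X_1] = ((1)·(1) + (1)·(1) + (0)·(0) + (1)·(1) + (-3)·(-3)) / 4 = 12/4 = 3
  S[X_1,X_2] = ((1)·(2.6) + (1)·(-2.4) + (0)·(2.6) + (1)·(-1.4) + (-3)·(-1.4)) / 4 = 3/4 = 0.75
  S[X_2,X_2] = ((2.6)·(2.6) + (-2.4)·(-2.4) + (2.6)·(2.6) + (-1.4)·(-1.4) + (-1.4)·(-1.4)) / 4 = 23.2/4 = 5.8
  S = [[3, 0.75],
 [0.75, 5.8]].

Step 3 — invert S. det(S) = 3·5.8 - (0.75)² = 16.8375.
  S^{-1} = (1/det) · [[d, -b], [-b, a]] = [[0.3445, -0.0445],
 [-0.0445, 0.1782]].

Step 4 — quadratic form (x̄ - mu_0)^T · S^{-1} · (x̄ - mu_0):
  S^{-1} · (x̄ - mu_0) = (-0.2732, -0.2405),
  (x̄ - mu_0)^T · [...] = (-1)·(-0.2732) + (-1.6)·(-0.2405) = 0.6581.

Step 5 — scale by n: T² = 5 · 0.6581 = 3.2903.

T² ≈ 3.2903


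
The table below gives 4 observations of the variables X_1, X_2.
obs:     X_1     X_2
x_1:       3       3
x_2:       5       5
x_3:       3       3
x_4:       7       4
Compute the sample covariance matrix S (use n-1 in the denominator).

Step 1 — column means:
  mean(X_1) = (3 + 5 + 3 + 7) / 4 = 18/4 = 4.5
  mean(X_2) = (3 + 5 + 3 + 4) / 4 = 15/4 = 3.75

Step 2 — sample covariance S[i,j] = (1/(n-1)) · Σ_k (x_{k,i} - mean_i) · (x_{k,j} - mean_j), with n-1 = 3.
  S[X_1,X_1] = ((-1.5)·(-1.5) + (0.5)·(0.5) + (-1.5)·(-1.5) + (2.5)·(2.5)) / 3 = 11/3 = 3.6667
  S[X_1,X_2] = ((-1.5)·(-0.75) + (0.5)·(1.25) + (-1.5)·(-0.75) + (2.5)·(0.25)) / 3 = 3.5/3 = 1.1667
  S[X_2,X_2] = ((-0.75)·(-0.75) + (1.25)·(1.25) + (-0.75)·(-0.75) + (0.25)·(0.25)) / 3 = 2.75/3 = 0.9167

S is symmetric (S[j,i] = S[i,j]). Assembling:

S = [[3.6667, 1.1667],
 [1.1667, 0.9167]]


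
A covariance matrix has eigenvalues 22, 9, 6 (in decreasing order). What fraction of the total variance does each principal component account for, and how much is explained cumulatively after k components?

Step 1 — total variance = trace(Sigma) = Σ λ_i = 22 + 9 + 6 = 37.

Step 2 — fraction explained by component i = λ_i / Σ λ:
  PC1: 22/37 = 0.5946
  PC2: 9/37 = 0.2432
  PC3: 6/37 = 0.1622

Step 3 — cumulative fraction after k components = (λ_1 + ... + λ_k) / Σ λ:
  k = 1: 22/37 = 0.5946
  k = 2: (22 + 9)/37 = 31/37 = 0.8378
  k = 3: (22 + 9 + 6)/37 = 37/37 = 1

Summary (fraction, with percent):

explained: PC1 0.5946 (59.46%), PC2 0.2432 (24.32%), PC3 0.1622 (16.22%);  cumulative: 0.5946, 0.8378, 1


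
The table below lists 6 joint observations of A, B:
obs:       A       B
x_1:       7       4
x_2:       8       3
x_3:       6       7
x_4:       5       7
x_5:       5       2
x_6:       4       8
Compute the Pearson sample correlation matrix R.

Step 1 — column means:
  mean(A) = (7 + 8 + 6 + 5 + 5 + 4) / 6 = 35/6 = 5.8333
  mean(B) = (4 + 3 + 7 + 7 + 2 + 8) / 6 = 31/6 = 5.1667

Step 2 — sample variances and covariances s[i,j] = (1/(n-1)) · Σ_k (x_{k,i} - mean_i) · (x_{k,j} - mean_j), with n-1 = 5:
  s[A,A] = ((1.1667)·(1.1667) + (2.1667)·(2.1667) + (0.1667)·(0.1667) + (-0.8333)·(-0.8333) + (-0.8333)·(-0.8333) + (-1.8333)·(-1.8333)) / 5 = 10.8333/5 = 2.1667
  s[A,B] = ((1.1667)·(-1.1667) + (2.1667)·(-2.1667) + (0.1667)·(1.8333) + (-0.8333)·(1.8333) + (-0.8333)·(-3.1667) + (-1.8333)·(2.8333)) / 5 = -9.8333/5 = -1.9667
  s[B,B] = ((-1.1667)·(-1.1667) + (-2.1667)·(-2.1667) + (1.8333)·(1.8333) + (1.8333)·(1.8333) + (-3.1667)·(-3.1667) + (2.8333)·(2.8333)) / 5 = 30.8333/5 = 6.1667
  Sample standard deviations s_i = √(s[i,i]):
  s(A) = √(2.1667) = 1.472
  s(B) = √(6.1667) = 2.4833

Step 3 — r_{ij} = s_{ij} / (s_i · s_j):
  r[A,A] = 1 (diagonal).
  r[A,B] = -1.9667 / (1.472 · 2.4833) = -1.9667 / 3.6553 = -0.538
  r[B,B] = 1 (diagonal).

R is symmetric with unit diagonal. Assembling:

R = [[1, -0.538],
 [-0.538, 1]]


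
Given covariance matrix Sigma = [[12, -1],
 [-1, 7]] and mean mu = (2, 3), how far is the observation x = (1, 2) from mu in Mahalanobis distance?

Step 1 — centre the observation: (x - mu) = (-1, -1).

Step 2 — invert Sigma. det(Sigma) = 12·7 - (-1)² = 83.
  Sigma^{-1} = (1/det) · [[d, -b], [-b, a]] = [[0.0843, 0.012],
 [0.012, 0.1446]].

Step 3 — form the quadratic (x - mu)^T · Sigma^{-1} · (x - mu):
  Sigma^{-1} · (x - mu) = (-0.0964, -0.1566).
  (x - mu)^T · [Sigma^{-1} · (x - mu)] = (-1)·(-0.0964) + (-1)·(-0.1566) = 0.253.

Step 4 — take square root: d = √(0.253) ≈ 0.503.

d(x, mu) = √(0.253) ≈ 0.503


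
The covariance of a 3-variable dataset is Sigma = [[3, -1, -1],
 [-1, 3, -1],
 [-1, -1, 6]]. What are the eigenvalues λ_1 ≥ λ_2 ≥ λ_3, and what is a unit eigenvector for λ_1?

Step 1 — characteristic polynomial p(λ) = det(λI - Sigma) = λ³ - tr·λ² + c_1·λ - det, where tr = trace, c_1 = sum of the principal 2×2 minors, det = det(Sigma):
  tr = 3 + 3 + 6 = 12,
  c_1 = (3·3 - (-1)²) + (3·6 - (-1)²) + (3·6 - (-1)²) = 8 + 17 + 17 = 42,
  det = 3·(3·6 - (-1)²) - (-1)·((-1)·6 - (-1)·(-1)) + (-1)·((-1)·(-1) - 3·(-1)) = 3·(17) - (-1)·(-7) + (-1)·(4) = 40.
  So p(λ) = λ³ - 12λ² + 42λ - 40.
Step 2 — look for an integer root (rational root theorem: any rational root is an integer divisor of 40). Testing λ = 4:
  p(4) = 64 - 192 + 168 - 40 = 0  ✓
  Dividing out (λ - 4): p(λ) = (λ - 4)(λ² - 8λ + 10).
Step 3 — remaining eigenvalues from the quadratic λ² - 8λ + 10 = 0:
  Δ = 8² - 4·10 = 64 - 40 = 24,  λ = (8 ± √24)/2 = (8 ± 4.899)/2 ≈ 6.4495 or 1.5505.
  Sorted: λ_1 = 6.4495,  λ_2 = 4,  λ_3 = 1.5505  (check: sum = 12 = tr ✓).

Step 4 — unit eigenvector for λ_1 ≈ 6.4495: v spans the null space of (Sigma - λ_1 I), whose rows are
  r_1 = (-3.4495, -1, -1),  r_2 = (-1, -3.4495, -1),  r_3 = (-1, -1, -0.4495).
  v is orthogonal to every row, so take v ∝ r_1 × r_2 = ((-1)·(-1) - (-1)·(-3.4495), (-1)·(-1) - (-3.4495)·(-1), (-3.4495)·(-3.4495) - (-1)·(-1)) ≈ (-2.4495, -2.4495, 10.899).
  Rescale (multiply by -1 so the first nonzero entry is positive): u = (2.4495, 2.4495, -10.899).
  ||u|| = √((2.4495)² + (2.4495)² + (-10.899)²) = √(130.7878) ≈ 11.4362,  v_1 = u/||u|| ≈ (0.2142, 0.2142, -0.953) (||v_1|| = 1).

λ_1 = 6.4495,  λ_2 = 4,  λ_3 = 1.5505;  v_1 ≈ (0.2142, 0.2142, -0.953)


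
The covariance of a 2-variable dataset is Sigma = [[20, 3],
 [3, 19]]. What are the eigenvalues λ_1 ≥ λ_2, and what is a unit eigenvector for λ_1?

Step 1 — characteristic polynomial of 2×2 Sigma:
  det(Sigma - λI) = λ² - trace · λ + det = 0.
  trace = 20 + 19 = 39, det = 20·19 - (3)² = 371.
Step 2 — discriminant:
  Δ = trace² - 4·det = 1521 - 1484 = 37.
Step 3 — eigenvalues:
  λ = (trace ± √Δ)/2 = (39 ± 6.0828)/2,
  λ_1 = 22.5414,  λ_2 = 16.4586.

Step 4 — unit eigenvector for λ_1: solve (Sigma - λ_1 I)v = 0. First row:
  (20 - 22.5414)·v_x + (3)·v_y = 0, i.e. (-2.5414)·v_x + (3)·v_y = 0,
  so v ∝ (b, λ_1 - a) = (3, 2.5414) = u.
  ||u|| = √((3)² + (2.5414)²) = √(15.4586) ≈ 3.9317,
  v_1 = u/||u|| ≈ (0.763, 0.6464) (||v_1|| = 1).

λ_1 = 22.5414,  λ_2 = 16.4586;  v_1 ≈ (0.763, 0.6464)


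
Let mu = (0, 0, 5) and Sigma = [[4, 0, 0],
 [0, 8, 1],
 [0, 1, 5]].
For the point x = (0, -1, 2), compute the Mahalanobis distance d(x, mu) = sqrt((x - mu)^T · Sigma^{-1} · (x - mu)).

Step 1 — centre the observation: (x - mu) = (0, -1, -3).

Step 2 — invert Sigma (cofactor / det for 3×3, or solve directly):
  Sigma^{-1} = [[0.25, 0, 0],
 [0, 0.1282, -0.0256],
 [0, -0.0256, 0.2051]].

Step 3 — form the quadratic (x - mu)^T · Sigma^{-1} · (x - mu):
  Sigma^{-1} · (x - mu) = (0, -0.0513, -0.5897).
  (x - mu)^T · [Sigma^{-1} · (x - mu)] = (0)·(0) + (-1)·(-0.0513) + (-3)·(-0.5897) = 1.8205.

Step 4 — take square root: d = √(1.8205) ≈ 1.3493.

d(x, mu) = √(1.8205) ≈ 1.3493


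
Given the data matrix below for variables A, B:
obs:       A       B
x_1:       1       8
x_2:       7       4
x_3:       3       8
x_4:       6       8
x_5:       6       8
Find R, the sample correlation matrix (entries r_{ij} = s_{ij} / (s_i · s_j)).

Step 1 — column means:
  mean(A) = (1 + 7 + 3 + 6 + 6) / 5 = 23/5 = 4.6
  mean(B) = (8 + 4 + 8 + 8 + 8) / 5 = 36/5 = 7.2

Step 2 — sample variances and covariances s[i,j] = (1/(n-1)) · Σ_k (x_{k,i} - mean_i) · (x_{k,j} - mean_j), with n-1 = 4:
  s[A,A] = ((-3.6)·(-3.6) + (2.4)·(2.4) + (-1.6)·(-1.6) + (1.4)·(1.4) + (1.4)·(1.4)) / 4 = 25.2/4 = 6.3
  s[A,B] = ((-3.6)·(0.8) + (2.4)·(-3.2) + (-1.6)·(0.8) + (1.4)·(0.8) + (1.4)·(0.8)) / 4 = -9.6/4 = -2.4
  s[B,B] = ((0.8)·(0.8) + (-3.2)·(-3.2) + (0.8)·(0.8) + (0.8)·(0.8) + (0.8)·(0.8)) / 4 = 12.8/4 = 3.2
  Sample standard deviations s_i = √(s[i,i]):
  s(A) = √(6.3) = 2.51
  s(B) = √(3.2) = 1.7889

Step 3 — r_{ij} = s_{ij} / (s_i · s_j):
  r[A,A] = 1 (diagonal).
  r[A,B] = -2.4 / (2.51 · 1.7889) = -2.4 / 4.49 = -0.5345
  r[B,B] = 1 (diagonal).

R is symmetric with unit diagonal. Assembling:

R = [[1, -0.5345],
 [-0.5345, 1]]
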